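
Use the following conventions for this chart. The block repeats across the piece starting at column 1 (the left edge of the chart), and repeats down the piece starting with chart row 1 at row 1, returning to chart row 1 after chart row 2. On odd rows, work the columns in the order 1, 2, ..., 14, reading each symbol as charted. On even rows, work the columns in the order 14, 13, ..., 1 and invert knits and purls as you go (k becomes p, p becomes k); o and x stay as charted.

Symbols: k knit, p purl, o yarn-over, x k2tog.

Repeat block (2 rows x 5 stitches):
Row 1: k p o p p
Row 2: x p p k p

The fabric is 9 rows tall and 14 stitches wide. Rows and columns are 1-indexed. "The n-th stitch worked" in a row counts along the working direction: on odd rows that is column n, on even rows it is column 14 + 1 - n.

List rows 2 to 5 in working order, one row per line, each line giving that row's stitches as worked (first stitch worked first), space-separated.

== ROWS AS WORKED ==
p k k x k p k k x k p k k x
k p o p p k p o p p k p o p
p k k x k p k k x k p k k x
k p o p p k p o p p k p o p

Derivation:
Row 2: chart row 2, WS - tiled (columns 1-14): x p p k p x p p k p x p p k; work from column 14 back to 1 with k<->p swapped.
Row 3: chart row 1, RS - tile across columns 1-14 and work as-is.
Row 4: chart row 2, WS - tiled (columns 1-14): x p p k p x p p k p x p p k; work from column 14 back to 1 with k<->p swapped.
Row 5: chart row 1, RS - tile across columns 1-14 and work as-is.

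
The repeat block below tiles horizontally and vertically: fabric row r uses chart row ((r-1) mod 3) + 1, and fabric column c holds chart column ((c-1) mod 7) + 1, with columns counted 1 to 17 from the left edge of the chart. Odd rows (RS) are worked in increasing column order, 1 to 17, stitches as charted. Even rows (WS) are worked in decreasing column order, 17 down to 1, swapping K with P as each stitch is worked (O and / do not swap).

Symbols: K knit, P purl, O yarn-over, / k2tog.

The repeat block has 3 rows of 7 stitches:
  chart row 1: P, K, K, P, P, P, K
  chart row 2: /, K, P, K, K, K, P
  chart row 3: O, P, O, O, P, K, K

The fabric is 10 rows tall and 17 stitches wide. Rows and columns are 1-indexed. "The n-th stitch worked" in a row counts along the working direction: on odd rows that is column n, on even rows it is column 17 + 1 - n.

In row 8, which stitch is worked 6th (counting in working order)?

Row 8: (8-1) mod 3 = 1, so use chart row 2. Even row -> WS.
Chart row 2 tiled across columns 1-17: / K P K K K P / K P K K K P / K P
WS row: flip the tiled sequence (start at column 17) and apply K<->P; O and / stay.
Row 8 as worked: K P / K P P P K P / K P P P K P /
The 6th stitch worked is P.

Stitch:
P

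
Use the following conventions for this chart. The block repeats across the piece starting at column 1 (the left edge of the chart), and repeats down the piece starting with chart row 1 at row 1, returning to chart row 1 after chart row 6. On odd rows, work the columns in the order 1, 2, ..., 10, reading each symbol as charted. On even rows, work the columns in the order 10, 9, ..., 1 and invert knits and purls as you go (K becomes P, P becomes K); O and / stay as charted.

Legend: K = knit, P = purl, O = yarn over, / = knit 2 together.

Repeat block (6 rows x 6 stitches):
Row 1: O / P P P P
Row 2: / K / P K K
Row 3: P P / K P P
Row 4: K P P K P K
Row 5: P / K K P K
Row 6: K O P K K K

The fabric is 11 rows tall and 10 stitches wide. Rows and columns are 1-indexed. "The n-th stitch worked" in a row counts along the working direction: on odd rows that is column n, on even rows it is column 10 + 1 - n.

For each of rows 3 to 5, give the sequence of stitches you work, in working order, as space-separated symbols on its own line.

Row 3: chart row 3, RS - tile across columns 1-10 and work as-is.
Row 4: chart row 4, WS - tiled (columns 1-10): K P P K P K K P P K; work from column 10 back to 1 with K<->P swapped.
Row 5: chart row 5, RS - tile across columns 1-10 and work as-is.

Rows as worked:
P P / K P P P P / K
P K K P P K P K K P
P / K K P K P / K K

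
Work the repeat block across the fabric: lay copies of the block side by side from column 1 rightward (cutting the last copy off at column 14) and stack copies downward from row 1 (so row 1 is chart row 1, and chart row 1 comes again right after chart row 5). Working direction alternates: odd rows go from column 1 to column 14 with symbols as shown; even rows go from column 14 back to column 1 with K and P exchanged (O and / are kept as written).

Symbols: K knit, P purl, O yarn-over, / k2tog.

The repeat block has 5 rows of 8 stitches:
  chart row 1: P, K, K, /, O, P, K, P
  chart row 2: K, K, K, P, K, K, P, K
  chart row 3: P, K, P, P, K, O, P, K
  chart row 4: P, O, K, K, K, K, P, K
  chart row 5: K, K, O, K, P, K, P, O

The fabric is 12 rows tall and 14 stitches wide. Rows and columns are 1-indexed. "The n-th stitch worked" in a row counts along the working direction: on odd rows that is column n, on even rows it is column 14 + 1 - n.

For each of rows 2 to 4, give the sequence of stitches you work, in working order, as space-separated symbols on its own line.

Rows as worked:
P P K P P P P K P P K P P P
P K P P K O P K P K P P K O
P P P P O K P K P P P P O K

Derivation:
Row 2: chart row 2, WS - tiled (columns 1-14): K K K P K K P K K K K P K K; work from column 14 back to 1 with K<->P swapped.
Row 3: chart row 3, RS - tile across columns 1-14 and work as-is.
Row 4: chart row 4, WS - tiled (columns 1-14): P O K K K K P K P O K K K K; work from column 14 back to 1 with K<->P swapped.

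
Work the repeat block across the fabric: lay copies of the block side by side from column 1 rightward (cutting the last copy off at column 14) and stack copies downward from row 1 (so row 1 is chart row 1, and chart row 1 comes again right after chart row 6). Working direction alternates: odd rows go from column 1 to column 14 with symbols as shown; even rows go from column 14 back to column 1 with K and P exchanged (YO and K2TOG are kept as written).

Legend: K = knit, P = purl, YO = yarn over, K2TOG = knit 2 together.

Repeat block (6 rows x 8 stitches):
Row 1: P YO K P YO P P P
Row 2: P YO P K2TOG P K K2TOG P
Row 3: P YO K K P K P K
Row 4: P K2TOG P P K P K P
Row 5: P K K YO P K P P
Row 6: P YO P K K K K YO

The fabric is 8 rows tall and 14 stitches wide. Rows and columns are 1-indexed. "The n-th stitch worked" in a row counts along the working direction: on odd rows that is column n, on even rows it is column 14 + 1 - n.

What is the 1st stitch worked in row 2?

Result:
P

Derivation:
Row 2 uses chart row ((2-1) mod 6)+1 = 2. Row 2 is even, so WS.
Chart row 2 tiled across columns 1-14: P YO P K2TOG P K K2TOG P P YO P K2TOG P K
WS: work from column 14 back to column 1 (reverse the tiled row), swapping K<->P (YO and K2TOG unchanged).
Row 2 as worked: P K K2TOG K YO K K K2TOG P K K2TOG K YO K
The 1st stitch worked is P.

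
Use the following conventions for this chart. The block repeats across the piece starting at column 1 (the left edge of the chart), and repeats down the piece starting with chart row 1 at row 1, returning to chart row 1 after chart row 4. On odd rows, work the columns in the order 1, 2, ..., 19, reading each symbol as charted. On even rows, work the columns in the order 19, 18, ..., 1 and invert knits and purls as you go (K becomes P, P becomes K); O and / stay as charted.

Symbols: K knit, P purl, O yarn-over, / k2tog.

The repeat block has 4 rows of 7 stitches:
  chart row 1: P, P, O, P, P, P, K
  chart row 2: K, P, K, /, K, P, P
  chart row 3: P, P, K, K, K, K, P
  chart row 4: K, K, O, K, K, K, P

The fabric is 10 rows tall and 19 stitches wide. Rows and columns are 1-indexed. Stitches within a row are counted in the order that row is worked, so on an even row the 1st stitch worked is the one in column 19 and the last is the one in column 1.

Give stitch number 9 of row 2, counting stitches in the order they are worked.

For row 2: chart row = ((2-1) mod 4) + 1 = 2; this is a WS (even) row.
Chart row 2 tiled across columns 1-19: K P K / K P P K P K / K P P K P K / K
WS row: flip the tiled sequence (start at column 19) and apply K<->P; O and / stay.
Row 2 as worked: P / P K P K K P / P K P K K P / P K P
Stitch 9 in working order -> /

Result:
/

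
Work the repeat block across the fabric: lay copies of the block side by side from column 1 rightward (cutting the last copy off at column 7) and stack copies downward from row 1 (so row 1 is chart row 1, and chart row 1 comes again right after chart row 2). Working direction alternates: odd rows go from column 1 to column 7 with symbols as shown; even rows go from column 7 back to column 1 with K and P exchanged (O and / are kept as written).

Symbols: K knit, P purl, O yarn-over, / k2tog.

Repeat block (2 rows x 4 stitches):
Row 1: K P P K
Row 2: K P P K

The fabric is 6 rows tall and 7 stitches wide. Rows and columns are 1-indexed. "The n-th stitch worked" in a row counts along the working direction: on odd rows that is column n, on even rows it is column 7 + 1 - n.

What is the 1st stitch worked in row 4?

For row 4: chart row = ((4-1) mod 2) + 1 = 2; this is a WS (even) row.
Chart row 2 tiled across columns 1-7: K P P K K P P
WS row: flip the tiled sequence (start at column 7) and apply K<->P; O and / stay.
Row 4 as worked: K K P P K K P
Stitch 1 in working order -> K

Stitch:
K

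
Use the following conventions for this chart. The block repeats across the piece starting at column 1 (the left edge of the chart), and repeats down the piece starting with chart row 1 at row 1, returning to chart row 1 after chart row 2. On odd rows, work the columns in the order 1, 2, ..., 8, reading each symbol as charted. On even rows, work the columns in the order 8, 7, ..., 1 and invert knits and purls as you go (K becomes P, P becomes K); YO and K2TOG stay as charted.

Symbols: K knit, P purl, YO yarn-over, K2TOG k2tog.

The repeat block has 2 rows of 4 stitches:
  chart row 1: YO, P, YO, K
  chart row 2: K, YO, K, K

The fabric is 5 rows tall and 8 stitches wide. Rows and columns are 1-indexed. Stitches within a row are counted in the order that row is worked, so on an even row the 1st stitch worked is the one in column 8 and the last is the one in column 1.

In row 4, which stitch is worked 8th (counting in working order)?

Row 4: (4-1) mod 2 = 1, so use chart row 2. Even row -> WS.
Chart row 2 tiled across columns 1-8: K YO K K K YO K K
Wrong side: read the tiled row from column 8 down to 1 and exchange K with P (leave YO, K2TOG).
Row 4 as worked: P P YO P P P YO P
Stitch 8 in working order -> P

Stitch:
P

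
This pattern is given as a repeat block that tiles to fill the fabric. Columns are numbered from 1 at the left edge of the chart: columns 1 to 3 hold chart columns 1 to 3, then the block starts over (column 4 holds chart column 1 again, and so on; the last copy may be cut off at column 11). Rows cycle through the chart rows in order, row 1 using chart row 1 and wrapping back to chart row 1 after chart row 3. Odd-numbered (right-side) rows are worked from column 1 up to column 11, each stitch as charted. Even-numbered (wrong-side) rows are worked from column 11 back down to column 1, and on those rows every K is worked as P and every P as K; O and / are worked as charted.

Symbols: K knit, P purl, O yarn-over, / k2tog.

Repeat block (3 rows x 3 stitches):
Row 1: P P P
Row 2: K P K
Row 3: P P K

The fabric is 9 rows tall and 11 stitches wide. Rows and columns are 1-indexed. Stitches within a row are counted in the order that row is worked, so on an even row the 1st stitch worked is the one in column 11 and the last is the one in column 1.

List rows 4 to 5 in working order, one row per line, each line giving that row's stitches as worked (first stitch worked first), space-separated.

== ROWS AS WORKED ==
K K K K K K K K K K K
K P K K P K K P K K P

Derivation:
Row 4: chart row 1, WS - tiled (columns 1-11): P P P P P P P P P P P; work from column 11 back to 1 with K<->P swapped.
Row 5: chart row 2, RS - tile across columns 1-11 and work as-is.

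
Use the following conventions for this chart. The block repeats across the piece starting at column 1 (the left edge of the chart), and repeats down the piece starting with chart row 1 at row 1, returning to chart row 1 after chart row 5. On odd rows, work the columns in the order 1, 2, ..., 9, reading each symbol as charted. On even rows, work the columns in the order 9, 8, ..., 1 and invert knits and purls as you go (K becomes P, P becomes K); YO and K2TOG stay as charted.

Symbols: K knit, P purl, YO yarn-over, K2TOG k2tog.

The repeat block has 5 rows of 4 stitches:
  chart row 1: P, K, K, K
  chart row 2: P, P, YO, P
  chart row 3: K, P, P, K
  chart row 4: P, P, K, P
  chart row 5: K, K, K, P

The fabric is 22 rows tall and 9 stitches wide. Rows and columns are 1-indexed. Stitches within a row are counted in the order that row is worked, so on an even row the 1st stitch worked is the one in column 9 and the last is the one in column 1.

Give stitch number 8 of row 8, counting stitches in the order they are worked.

For row 8: chart row = ((8-1) mod 5) + 1 = 3; this is a WS (even) row.
Chart row 3 tiled across columns 1-9: K P P K K P P K K
WS: work from column 9 back to column 1 (reverse the tiled row), swapping K<->P (YO and K2TOG unchanged).
Row 8 as worked: P P K K P P K K P
The 8th stitch worked is K.

Stitch:
K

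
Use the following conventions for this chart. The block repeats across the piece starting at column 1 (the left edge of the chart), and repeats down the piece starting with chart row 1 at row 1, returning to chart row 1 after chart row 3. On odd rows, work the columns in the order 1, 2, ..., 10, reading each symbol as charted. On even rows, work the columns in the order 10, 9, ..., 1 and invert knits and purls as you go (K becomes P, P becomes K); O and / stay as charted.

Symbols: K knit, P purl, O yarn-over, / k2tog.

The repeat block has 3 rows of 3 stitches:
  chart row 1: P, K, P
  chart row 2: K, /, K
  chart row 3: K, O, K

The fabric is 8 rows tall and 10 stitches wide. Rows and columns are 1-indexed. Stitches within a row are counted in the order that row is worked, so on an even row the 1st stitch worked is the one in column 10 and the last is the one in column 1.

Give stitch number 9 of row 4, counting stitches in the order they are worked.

For row 4: chart row = ((4-1) mod 3) + 1 = 1; this is a WS (even) row.
Chart row 1 tiled across columns 1-10: P K P P K P P K P P
WS: work from column 10 back to column 1 (reverse the tiled row), swapping K<->P (O and / unchanged).
Row 4 as worked: K K P K K P K K P K
Stitch 9 in working order -> P

== STITCH ==
P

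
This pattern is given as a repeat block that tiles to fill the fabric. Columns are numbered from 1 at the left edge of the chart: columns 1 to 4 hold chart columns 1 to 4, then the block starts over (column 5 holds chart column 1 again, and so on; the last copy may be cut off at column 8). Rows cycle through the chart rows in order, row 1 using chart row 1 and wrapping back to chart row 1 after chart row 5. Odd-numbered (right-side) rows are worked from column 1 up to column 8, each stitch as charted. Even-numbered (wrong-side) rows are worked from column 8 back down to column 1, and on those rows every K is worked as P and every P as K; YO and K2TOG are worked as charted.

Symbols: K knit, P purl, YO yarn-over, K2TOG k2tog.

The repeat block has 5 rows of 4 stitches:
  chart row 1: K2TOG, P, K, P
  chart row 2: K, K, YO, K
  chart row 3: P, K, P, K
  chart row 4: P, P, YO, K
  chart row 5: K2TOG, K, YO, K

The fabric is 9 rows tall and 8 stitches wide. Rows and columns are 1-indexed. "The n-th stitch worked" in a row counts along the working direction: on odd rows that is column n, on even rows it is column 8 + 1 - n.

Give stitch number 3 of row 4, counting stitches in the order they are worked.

== STITCH ==
K

Derivation:
For row 4: chart row = ((4-1) mod 5) + 1 = 4; this is a WS (even) row.
Chart row 4 tiled across columns 1-8: P P YO K P P YO K
WS row: flip the tiled sequence (start at column 8) and apply K<->P; YO and K2TOG stay.
Row 4 as worked: P YO K K P YO K K
Counting 3 along the worked row gives K.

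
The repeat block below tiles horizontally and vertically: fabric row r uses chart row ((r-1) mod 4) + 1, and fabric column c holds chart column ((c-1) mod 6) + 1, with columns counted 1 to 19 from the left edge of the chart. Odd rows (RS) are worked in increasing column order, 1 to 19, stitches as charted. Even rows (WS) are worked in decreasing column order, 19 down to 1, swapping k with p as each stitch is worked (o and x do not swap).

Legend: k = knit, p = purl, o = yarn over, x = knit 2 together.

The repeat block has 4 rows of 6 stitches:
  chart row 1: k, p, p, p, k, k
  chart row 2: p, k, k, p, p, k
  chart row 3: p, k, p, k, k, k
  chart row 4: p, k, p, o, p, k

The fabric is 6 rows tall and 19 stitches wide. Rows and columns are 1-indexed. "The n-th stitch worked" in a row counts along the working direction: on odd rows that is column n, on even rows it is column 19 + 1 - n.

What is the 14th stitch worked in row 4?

== STITCH ==
p

Derivation:
Row 4: (4-1) mod 4 = 3, so use chart row 4. Even row -> WS.
Chart row 4 tiled across columns 1-19: p k p o p k p k p o p k p k p o p k p
Wrong side: read the tiled row from column 19 down to 1 and exchange k with p (leave o, x).
Row 4 as worked: k p k o k p k p k o k p k p k o k p k
Stitch 14 in working order -> p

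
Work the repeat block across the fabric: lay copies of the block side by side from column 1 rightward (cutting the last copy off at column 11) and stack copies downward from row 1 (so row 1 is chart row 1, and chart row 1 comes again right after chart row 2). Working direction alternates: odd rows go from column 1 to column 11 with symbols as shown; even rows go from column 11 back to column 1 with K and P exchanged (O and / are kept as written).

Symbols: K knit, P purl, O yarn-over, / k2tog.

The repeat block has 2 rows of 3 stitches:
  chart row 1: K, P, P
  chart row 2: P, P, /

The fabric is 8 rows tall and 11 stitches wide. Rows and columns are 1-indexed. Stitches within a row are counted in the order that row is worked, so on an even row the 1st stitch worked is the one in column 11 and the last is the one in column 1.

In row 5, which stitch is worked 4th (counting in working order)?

Row 5 uses chart row ((5-1) mod 2)+1 = 1. Row 5 is odd, so RS.
Chart row 1 tiled across columns 1-11: K P P K P P K P P K P
RS: work column 1 to column 11, symbols as charted — the tiled row is the row as worked.
Stitch 4 in working order -> K

Stitch:
K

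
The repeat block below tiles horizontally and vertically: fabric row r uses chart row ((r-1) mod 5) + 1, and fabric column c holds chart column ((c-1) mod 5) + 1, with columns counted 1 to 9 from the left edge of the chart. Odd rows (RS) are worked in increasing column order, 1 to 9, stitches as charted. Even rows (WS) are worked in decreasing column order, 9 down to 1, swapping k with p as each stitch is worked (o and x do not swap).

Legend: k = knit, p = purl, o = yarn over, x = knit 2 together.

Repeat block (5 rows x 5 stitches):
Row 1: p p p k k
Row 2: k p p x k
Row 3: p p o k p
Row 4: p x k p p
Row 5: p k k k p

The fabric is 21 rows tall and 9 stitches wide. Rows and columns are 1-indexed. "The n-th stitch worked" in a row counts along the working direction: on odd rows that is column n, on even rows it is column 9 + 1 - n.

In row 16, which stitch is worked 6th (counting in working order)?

Row 16: (16-1) mod 5 = 0, so use chart row 1. Even row -> WS.
Chart row 1 tiled across columns 1-9: p p p k k p p p k
WS: work from column 9 back to column 1 (reverse the tiled row), swapping k<->p (o and x unchanged).
Row 16 as worked: p k k k p p k k k
The 6th stitch worked is p.

Stitch:
p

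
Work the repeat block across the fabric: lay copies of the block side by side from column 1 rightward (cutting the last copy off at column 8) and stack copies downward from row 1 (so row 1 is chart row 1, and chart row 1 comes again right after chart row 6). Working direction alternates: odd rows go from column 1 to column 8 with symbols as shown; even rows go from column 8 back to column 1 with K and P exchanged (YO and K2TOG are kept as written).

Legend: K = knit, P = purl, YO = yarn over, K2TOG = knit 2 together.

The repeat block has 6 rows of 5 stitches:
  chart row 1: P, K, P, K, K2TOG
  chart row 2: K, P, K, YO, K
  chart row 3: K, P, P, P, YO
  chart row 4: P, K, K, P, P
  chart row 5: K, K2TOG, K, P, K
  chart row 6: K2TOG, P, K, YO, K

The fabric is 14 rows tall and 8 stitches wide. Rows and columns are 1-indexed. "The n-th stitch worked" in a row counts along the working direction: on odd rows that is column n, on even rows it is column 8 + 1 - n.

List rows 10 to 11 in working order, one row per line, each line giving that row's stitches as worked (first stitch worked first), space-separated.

== ROWS AS WORKED ==
P P K K K P P K
K K2TOG K P K K K2TOG K

Derivation:
Row 10: chart row 4, WS - tiled (columns 1-8): P K K P P P K K; work from column 8 back to 1 with K<->P swapped.
Row 11: chart row 5, RS - tile across columns 1-8 and work as-is.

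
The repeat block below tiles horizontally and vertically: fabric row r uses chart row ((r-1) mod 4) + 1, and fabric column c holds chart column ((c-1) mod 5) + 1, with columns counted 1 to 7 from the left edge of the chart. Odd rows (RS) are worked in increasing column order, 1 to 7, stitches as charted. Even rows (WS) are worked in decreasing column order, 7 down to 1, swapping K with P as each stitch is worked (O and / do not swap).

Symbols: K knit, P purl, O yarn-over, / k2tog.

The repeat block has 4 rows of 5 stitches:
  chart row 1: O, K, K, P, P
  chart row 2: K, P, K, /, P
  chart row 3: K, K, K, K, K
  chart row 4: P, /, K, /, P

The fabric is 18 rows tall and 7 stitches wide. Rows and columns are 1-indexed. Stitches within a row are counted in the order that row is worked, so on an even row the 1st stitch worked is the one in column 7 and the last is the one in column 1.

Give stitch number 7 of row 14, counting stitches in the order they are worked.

Result:
P

Derivation:
Row 14: (14-1) mod 4 = 1, so use chart row 2. Even row -> WS.
Chart row 2 tiled across columns 1-7: K P K / P K P
WS row: flip the tiled sequence (start at column 7) and apply K<->P; O and / stay.
Row 14 as worked: K P K / P K P
Counting 7 along the worked row gives P.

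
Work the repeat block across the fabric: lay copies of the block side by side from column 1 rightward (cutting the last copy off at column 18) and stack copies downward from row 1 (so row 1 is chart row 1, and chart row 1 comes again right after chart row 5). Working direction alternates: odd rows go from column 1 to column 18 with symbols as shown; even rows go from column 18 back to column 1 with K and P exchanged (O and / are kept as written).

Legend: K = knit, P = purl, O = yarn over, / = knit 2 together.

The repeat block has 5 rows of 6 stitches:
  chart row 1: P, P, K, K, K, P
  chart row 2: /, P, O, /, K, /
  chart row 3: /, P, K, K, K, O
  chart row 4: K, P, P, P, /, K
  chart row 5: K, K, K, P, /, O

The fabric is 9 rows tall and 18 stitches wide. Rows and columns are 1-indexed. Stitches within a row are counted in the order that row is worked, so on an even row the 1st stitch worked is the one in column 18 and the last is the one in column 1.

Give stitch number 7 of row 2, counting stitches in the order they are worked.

== STITCH ==
/

Derivation:
For row 2: chart row = ((2-1) mod 5) + 1 = 2; this is a WS (even) row.
Chart row 2 tiled across columns 1-18: / P O / K / / P O / K / / P O / K /
Wrong side: read the tiled row from column 18 down to 1 and exchange K with P (leave O, /).
Row 2 as worked: / P / O K / / P / O K / / P / O K /
Stitch 7 in working order -> /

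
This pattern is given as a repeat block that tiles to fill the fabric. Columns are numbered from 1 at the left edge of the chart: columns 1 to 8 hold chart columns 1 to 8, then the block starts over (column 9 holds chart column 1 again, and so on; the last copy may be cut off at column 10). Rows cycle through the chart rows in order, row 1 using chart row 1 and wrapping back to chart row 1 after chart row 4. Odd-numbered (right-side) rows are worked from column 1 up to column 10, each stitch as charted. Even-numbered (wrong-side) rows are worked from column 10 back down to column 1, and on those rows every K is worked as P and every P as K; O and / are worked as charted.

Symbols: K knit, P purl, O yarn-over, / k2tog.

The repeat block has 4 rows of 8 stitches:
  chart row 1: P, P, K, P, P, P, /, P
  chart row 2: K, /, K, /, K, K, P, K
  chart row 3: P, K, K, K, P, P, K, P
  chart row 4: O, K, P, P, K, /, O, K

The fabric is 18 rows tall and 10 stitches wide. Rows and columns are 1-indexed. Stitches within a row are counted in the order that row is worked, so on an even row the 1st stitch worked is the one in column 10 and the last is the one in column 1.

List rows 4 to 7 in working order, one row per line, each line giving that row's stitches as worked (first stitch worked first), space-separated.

Row 4: chart row 4, WS - tiled (columns 1-10): O K P P K / O K O K; work from column 10 back to 1 with K<->P swapped.
Row 5: chart row 1, RS - tile across columns 1-10 and work as-is.
Row 6: chart row 2, WS - tiled (columns 1-10): K / K / K K P K K /; work from column 10 back to 1 with K<->P swapped.
Row 7: chart row 3, RS - tile across columns 1-10 and work as-is.

Rows as worked:
P O P O / P K K P O
P P K P P P / P P P
/ P P K P P / P / P
P K K K P P K P P K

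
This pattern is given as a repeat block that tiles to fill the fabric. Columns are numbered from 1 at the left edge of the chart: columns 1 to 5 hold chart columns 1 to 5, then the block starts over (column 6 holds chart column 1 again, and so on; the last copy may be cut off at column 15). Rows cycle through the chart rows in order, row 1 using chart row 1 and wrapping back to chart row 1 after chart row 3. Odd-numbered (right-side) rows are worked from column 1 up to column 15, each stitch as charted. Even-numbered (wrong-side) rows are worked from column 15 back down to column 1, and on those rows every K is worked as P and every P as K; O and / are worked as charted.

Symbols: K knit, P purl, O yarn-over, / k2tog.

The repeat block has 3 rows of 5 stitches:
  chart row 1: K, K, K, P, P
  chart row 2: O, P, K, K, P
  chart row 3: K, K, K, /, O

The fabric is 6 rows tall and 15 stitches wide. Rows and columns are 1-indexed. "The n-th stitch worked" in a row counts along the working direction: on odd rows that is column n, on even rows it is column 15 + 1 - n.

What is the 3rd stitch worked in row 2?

Row 2 uses chart row ((2-1) mod 3)+1 = 2. Row 2 is even, so WS.
Chart row 2 tiled across columns 1-15: O P K K P O P K K P O P K K P
WS: work from column 15 back to column 1 (reverse the tiled row), swapping K<->P (O and / unchanged).
Row 2 as worked: K P P K O K P P K O K P P K O
Counting 3 along the worked row gives P.

Stitch:
P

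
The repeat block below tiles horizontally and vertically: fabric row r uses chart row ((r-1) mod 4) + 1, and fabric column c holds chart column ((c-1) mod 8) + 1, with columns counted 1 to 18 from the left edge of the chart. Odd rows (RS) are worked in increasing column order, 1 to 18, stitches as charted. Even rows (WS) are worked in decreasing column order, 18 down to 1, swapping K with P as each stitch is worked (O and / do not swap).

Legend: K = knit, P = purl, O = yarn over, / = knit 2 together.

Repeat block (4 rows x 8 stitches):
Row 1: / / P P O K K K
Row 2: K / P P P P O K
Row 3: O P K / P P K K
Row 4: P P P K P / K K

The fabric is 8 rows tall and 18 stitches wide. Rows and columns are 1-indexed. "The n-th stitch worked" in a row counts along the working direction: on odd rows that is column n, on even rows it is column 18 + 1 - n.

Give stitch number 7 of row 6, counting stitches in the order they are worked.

Row 6 uses chart row ((6-1) mod 4)+1 = 2. Row 6 is even, so WS.
Chart row 2 tiled across columns 1-18: K / P P P P O K K / P P P P O K K /
WS: work from column 18 back to column 1 (reverse the tiled row), swapping K<->P (O and / unchanged).
Row 6 as worked: / P P O K K K K / P P O K K K K / P
Counting 7 along the worked row gives K.

Stitch:
K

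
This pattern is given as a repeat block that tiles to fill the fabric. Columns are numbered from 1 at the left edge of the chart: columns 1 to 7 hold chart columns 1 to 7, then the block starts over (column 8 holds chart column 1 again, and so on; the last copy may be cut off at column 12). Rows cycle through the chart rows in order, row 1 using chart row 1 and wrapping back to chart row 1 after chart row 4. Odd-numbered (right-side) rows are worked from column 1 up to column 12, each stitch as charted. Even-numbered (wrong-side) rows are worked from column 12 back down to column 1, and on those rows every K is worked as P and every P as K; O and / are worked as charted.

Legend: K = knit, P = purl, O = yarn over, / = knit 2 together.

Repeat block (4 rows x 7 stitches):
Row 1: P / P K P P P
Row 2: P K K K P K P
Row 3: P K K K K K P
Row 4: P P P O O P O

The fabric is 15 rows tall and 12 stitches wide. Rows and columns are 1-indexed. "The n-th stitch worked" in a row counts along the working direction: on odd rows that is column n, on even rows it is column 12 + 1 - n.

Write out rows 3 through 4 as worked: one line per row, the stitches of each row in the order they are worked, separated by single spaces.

== ROWS AS WORKED ==
P K K K K K P P K K K K
O O K K K O K O O K K K

Derivation:
Row 3: chart row 3, RS - tile across columns 1-12 and work as-is.
Row 4: chart row 4, WS - tiled (columns 1-12): P P P O O P O P P P O O; work from column 12 back to 1 with K<->P swapped.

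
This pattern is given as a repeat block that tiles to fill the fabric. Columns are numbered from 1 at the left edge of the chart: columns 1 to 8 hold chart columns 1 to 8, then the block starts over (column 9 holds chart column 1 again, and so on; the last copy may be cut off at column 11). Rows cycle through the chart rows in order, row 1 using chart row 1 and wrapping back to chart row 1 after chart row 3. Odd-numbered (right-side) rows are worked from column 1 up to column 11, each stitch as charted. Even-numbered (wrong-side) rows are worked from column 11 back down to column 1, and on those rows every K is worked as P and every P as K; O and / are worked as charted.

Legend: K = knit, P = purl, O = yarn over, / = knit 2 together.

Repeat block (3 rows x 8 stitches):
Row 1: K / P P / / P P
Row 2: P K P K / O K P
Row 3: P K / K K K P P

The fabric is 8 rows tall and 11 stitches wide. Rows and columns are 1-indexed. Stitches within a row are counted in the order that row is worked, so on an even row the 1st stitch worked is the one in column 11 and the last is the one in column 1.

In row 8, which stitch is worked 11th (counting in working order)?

Row 8: (8-1) mod 3 = 1, so use chart row 2. Even row -> WS.
Chart row 2 tiled across columns 1-11: P K P K / O K P P K P
Wrong side: read the tiled row from column 11 down to 1 and exchange K with P (leave O, /).
Row 8 as worked: K P K K P O / P K P K
The 11th stitch worked is K.

== STITCH ==
K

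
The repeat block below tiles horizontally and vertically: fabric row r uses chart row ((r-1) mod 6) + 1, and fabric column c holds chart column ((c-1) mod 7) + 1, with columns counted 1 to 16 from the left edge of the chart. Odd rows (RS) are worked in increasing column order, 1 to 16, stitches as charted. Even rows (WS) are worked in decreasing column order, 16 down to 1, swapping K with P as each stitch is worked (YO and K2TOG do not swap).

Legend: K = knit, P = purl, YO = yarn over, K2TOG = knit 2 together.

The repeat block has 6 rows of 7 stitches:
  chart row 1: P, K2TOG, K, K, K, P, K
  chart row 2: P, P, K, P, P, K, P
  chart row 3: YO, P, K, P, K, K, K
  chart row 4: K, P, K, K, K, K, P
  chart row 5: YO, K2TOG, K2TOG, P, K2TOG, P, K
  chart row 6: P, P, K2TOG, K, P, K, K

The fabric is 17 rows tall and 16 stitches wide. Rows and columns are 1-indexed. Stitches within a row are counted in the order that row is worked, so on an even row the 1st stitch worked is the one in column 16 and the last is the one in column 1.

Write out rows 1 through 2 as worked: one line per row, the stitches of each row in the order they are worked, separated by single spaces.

Rows as worked:
P K2TOG K K K P K P K2TOG K K K P K P K2TOG
K K K P K K P K K K P K K P K K

Derivation:
Row 1: chart row 1, RS - tile across columns 1-16 and work as-is.
Row 2: chart row 2, WS - tiled (columns 1-16): P P K P P K P P P K P P K P P P; work from column 16 back to 1 with K<->P swapped.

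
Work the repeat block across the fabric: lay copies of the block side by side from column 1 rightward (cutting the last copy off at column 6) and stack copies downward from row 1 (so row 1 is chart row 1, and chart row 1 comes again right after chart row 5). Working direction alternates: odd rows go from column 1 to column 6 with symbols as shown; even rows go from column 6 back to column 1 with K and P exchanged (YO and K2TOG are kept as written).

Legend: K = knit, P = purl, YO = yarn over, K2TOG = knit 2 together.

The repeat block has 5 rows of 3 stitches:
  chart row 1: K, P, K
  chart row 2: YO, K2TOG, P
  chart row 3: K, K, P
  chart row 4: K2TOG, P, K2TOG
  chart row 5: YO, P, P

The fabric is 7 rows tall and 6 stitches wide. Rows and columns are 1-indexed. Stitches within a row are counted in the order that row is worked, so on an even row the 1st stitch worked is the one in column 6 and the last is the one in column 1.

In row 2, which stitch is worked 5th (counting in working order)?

== STITCH ==
K2TOG

Derivation:
For row 2: chart row = ((2-1) mod 5) + 1 = 2; this is a WS (even) row.
Chart row 2 tiled across columns 1-6: YO K2TOG P YO K2TOG P
WS: work from column 6 back to column 1 (reverse the tiled row), swapping K<->P (YO and K2TOG unchanged).
Row 2 as worked: K K2TOG YO K K2TOG YO
Stitch 5 in working order -> K2TOG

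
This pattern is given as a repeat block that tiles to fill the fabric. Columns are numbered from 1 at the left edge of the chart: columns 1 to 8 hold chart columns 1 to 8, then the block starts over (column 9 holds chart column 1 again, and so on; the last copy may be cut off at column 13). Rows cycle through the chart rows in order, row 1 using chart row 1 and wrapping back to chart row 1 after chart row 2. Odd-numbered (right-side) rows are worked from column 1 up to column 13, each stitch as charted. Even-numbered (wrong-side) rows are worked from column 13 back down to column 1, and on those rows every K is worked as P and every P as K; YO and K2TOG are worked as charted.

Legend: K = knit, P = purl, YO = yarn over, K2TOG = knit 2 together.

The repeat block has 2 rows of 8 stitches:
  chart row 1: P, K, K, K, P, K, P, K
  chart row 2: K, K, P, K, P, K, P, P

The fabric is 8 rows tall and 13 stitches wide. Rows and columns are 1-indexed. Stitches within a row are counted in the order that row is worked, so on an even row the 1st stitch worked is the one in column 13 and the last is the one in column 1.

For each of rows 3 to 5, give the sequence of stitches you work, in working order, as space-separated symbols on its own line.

Row 3: chart row 1, RS - tile across columns 1-13 and work as-is.
Row 4: chart row 2, WS - tiled (columns 1-13): K K P K P K P P K K P K P; work from column 13 back to 1 with K<->P swapped.
Row 5: chart row 1, RS - tile across columns 1-13 and work as-is.

== ROWS AS WORKED ==
P K K K P K P K P K K K P
K P K P P K K P K P K P P
P K K K P K P K P K K K P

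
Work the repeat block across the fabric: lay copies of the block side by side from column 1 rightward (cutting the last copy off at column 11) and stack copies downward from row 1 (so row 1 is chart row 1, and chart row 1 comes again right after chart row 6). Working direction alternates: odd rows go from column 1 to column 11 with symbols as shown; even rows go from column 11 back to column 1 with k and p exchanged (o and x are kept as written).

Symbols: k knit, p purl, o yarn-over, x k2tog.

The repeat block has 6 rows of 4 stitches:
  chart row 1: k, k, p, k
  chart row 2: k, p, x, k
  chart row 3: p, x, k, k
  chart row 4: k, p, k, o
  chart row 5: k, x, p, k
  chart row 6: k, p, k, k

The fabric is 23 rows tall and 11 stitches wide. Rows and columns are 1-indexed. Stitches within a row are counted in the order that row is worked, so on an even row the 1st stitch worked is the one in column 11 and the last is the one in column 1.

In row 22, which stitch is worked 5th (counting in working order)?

Row 22 uses chart row ((22-1) mod 6)+1 = 4. Row 22 is even, so WS.
Chart row 4 tiled across columns 1-11: k p k o k p k o k p k
WS row: flip the tiled sequence (start at column 11) and apply k<->p; o and x stay.
Row 22 as worked: p k p o p k p o p k p
Stitch 5 in working order -> p

== STITCH ==
p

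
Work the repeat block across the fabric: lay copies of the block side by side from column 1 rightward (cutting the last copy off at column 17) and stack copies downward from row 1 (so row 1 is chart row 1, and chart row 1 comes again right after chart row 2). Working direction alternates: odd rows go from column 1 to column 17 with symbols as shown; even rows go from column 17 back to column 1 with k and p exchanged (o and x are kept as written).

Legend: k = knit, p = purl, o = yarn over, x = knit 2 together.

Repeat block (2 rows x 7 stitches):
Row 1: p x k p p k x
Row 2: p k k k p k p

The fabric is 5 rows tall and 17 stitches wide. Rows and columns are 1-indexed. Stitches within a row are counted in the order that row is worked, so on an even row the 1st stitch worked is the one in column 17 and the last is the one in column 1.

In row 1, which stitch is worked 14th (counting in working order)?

For row 1: chart row = ((1-1) mod 2) + 1 = 1; this is a RS (odd) row.
Chart row 1 tiled across columns 1-17: p x k p p k x p x k p p k x p x k
RS row: no reversal, no swap; stitch n worked = column n.
Counting 14 along the worked row gives x.

Stitch:
x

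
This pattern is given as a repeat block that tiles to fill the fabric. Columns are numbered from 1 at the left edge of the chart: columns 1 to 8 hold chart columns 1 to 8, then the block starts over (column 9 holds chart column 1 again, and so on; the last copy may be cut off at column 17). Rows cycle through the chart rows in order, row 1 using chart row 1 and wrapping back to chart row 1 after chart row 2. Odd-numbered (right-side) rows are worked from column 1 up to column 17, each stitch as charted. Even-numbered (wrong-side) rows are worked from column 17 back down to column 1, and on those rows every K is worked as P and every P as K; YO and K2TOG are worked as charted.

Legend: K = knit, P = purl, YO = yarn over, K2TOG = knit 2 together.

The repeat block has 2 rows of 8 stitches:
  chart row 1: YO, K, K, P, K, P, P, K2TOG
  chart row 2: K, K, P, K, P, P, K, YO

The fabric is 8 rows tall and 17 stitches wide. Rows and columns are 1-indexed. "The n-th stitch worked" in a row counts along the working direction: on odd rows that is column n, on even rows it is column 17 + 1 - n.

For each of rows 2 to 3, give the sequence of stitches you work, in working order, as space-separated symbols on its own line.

Row 2: chart row 2, WS - tiled (columns 1-17): K K P K P P K YO K K P K P P K YO K; work from column 17 back to 1 with K<->P swapped.
Row 3: chart row 1, RS - tile across columns 1-17 and work as-is.

Result:
P YO P K K P K P P YO P K K P K P P
YO K K P K P P K2TOG YO K K P K P P K2TOG YO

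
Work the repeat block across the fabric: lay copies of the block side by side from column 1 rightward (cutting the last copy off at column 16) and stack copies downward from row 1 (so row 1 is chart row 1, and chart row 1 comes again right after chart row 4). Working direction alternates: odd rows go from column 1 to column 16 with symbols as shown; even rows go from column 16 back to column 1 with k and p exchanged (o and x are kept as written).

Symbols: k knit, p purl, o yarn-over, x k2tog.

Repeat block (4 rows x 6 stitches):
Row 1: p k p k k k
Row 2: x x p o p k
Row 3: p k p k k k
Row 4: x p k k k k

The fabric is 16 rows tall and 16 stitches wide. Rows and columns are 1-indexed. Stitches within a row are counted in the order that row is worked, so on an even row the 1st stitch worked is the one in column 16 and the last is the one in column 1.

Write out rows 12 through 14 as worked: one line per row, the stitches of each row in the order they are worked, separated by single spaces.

Rows as worked:
p p k x p p p p k x p p p p k x
p k p k k k p k p k k k p k p k
o k x x p k o k x x p k o k x x

Derivation:
Row 12: chart row 4, WS - tiled (columns 1-16): x p k k k k x p k k k k x p k k; work from column 16 back to 1 with k<->p swapped.
Row 13: chart row 1, RS - tile across columns 1-16 and work as-is.
Row 14: chart row 2, WS - tiled (columns 1-16): x x p o p k x x p o p k x x p o; work from column 16 back to 1 with k<->p swapped.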